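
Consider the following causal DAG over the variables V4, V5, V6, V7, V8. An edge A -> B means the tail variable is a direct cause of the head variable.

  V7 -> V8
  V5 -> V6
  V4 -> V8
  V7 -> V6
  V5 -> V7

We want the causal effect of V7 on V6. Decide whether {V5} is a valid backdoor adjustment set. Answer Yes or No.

Yes

Backdoor paths from V7 to V6 (paths whose first edge points into V7):
  P1: V7 <- V5 -> V6
Condition 1 (no descendant of V7 in the set): holds — descendants of V7 are {V6, V8}; none are in {V5}.
Condition 2 (every backdoor path blocked by {V5}):
  P1: blocked at fork node V5 ∈ conditioning set.
{V5} satisfies the backdoor criterion.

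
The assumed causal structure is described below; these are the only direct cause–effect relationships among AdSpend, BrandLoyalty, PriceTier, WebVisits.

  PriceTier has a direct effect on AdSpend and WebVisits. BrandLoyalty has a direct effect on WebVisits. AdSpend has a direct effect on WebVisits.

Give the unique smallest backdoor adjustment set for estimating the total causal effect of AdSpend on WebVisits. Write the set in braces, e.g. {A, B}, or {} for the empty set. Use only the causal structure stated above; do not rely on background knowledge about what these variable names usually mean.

Variables eligible for adjustment (non-descendants of AdSpend, excluding AdSpend and WebVisits): {BrandLoyalty, PriceTier}.
Backdoor paths from AdSpend to WebVisits:
  P1: AdSpend <- PriceTier -> WebVisits
The empty set is not sufficient: P1 (AdSpend <- PriceTier -> WebVisits) has no collider blocking it and no conditioned non-collider, so it is open.
Try {PriceTier}:
  P1: blocked at fork node PriceTier ∈ conditioning set.
{PriceTier} contains no descendant of AdSpend and blocks every backdoor path.
No other singleton works — e.g. {BrandLoyalty} leaves P1 open — so {PriceTier} is the unique smallest valid adjustment set.

{PriceTier}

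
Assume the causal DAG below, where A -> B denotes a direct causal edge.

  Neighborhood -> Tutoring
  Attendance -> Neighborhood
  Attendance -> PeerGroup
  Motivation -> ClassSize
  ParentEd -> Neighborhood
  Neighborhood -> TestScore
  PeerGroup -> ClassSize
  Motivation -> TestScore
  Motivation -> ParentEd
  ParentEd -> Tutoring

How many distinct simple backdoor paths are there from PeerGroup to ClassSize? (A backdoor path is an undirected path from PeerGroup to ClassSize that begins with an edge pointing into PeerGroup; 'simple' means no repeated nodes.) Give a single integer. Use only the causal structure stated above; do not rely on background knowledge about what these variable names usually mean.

A backdoor path from PeerGroup to ClassSize is any simple undirected path whose first edge points into PeerGroup (i.e. leaves PeerGroup via a parent).
Parents of PeerGroup: {Attendance}.
Enumerating:
  P1: PeerGroup <- Attendance -> Neighborhood <- ParentEd <- Motivation -> ClassSize
  P2: PeerGroup <- Attendance -> Neighborhood -> TestScore <- Motivation -> ClassSize
  P3: PeerGroup <- Attendance -> Neighborhood -> Tutoring <- ParentEd <- Motivation -> ClassSize
That exhausts the simple backdoor paths. Count: 3.

3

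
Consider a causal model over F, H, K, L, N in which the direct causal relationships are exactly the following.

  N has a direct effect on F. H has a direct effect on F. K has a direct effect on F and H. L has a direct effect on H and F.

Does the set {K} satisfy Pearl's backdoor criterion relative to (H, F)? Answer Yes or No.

No

Backdoor paths from H to F (paths whose first edge points into H):
  P1: H <- L -> F
  P2: H <- K -> F
Condition 1 (no descendant of H in the set): holds — descendants of H are {F}; none are in {K}.
Condition 2 (every backdoor path blocked by {K}):
  P1: open — no interior node is in the conditioning set.
  P2: blocked at fork node K ∈ conditioning set.
{K} does not satisfy the backdoor criterion.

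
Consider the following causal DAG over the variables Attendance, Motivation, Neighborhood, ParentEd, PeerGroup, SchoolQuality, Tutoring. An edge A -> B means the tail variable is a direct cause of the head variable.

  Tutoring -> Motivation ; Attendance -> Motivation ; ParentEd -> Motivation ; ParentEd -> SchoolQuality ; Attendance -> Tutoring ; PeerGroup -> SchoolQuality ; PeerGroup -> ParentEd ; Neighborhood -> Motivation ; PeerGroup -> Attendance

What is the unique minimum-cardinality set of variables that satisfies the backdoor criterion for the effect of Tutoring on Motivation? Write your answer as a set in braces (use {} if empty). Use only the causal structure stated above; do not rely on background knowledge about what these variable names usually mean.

{Attendance}

Variables eligible for adjustment (non-descendants of Tutoring, excluding Tutoring and Motivation): {Attendance, Neighborhood, ParentEd, PeerGroup, SchoolQuality}.
Backdoor paths from Tutoring to Motivation:
  P1: Tutoring <- Attendance <- PeerGroup -> ParentEd -> Motivation
  P2: Tutoring <- Attendance <- PeerGroup -> SchoolQuality <- ParentEd -> Motivation
  P3: Tutoring <- Attendance -> Motivation
The empty set is not sufficient: P1 (Tutoring <- Attendance <- PeerGroup -> ParentEd -> Motivation) has no collider blocking it and no conditioned non-collider, so it is open.
Try {Attendance}:
  P1: blocked at chain node Attendance ∈ conditioning set.
  P2: blocked at chain node Attendance ∈ conditioning set.
  P3: blocked at fork node Attendance ∈ conditioning set.
{Attendance} contains no descendant of Tutoring and blocks every backdoor path.
No other singleton works — e.g. {PeerGroup} leaves P3 open — so {Attendance} is the unique smallest valid adjustment set.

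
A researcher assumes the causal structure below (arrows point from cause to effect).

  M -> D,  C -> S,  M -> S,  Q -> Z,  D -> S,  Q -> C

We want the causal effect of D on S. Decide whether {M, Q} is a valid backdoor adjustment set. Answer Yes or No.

Yes

Backdoor paths from D to S (paths whose first edge points into D):
  P1: D <- M -> S
Condition 1 (no descendant of D in the set): holds — descendants of D are {S}; none are in {M, Q}.
Condition 2 (every backdoor path blocked by {M, Q}):
  P1: blocked at fork node M ∈ conditioning set.
{M, Q} satisfies the backdoor criterion.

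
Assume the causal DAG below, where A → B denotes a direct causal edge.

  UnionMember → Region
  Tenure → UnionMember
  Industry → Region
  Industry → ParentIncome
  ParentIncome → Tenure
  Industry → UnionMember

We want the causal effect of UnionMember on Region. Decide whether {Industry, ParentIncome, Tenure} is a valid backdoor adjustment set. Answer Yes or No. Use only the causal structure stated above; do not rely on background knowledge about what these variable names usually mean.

Yes

Backdoor paths from UnionMember to Region (paths whose first edge points into UnionMember):
  P1: UnionMember <- Industry -> Region
  P2: UnionMember <- Tenure <- ParentIncome <- Industry -> Region
Condition 1 (no descendant of UnionMember in the set): holds — descendants of UnionMember are {Region}; none are in {Industry, ParentIncome, Tenure}.
Condition 2 (every backdoor path blocked by {Industry, ParentIncome, Tenure}):
  P1: blocked at fork node Industry ∈ conditioning set.
  P2: blocked at chain node Tenure ∈ conditioning set.
{Industry, ParentIncome, Tenure} satisfies the backdoor criterion.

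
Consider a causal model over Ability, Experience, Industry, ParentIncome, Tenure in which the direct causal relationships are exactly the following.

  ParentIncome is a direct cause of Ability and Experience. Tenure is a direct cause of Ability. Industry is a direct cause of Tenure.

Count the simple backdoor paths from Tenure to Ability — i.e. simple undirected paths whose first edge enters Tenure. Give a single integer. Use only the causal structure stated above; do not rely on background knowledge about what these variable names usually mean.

0

A backdoor path from Tenure to Ability is any simple undirected path whose first edge points into Tenure (i.e. leaves Tenure via a parent).
Parents of Tenure: {Industry}.
No simple path from any parent of Tenure reaches Ability without revisiting Tenure, so there are no backdoor paths.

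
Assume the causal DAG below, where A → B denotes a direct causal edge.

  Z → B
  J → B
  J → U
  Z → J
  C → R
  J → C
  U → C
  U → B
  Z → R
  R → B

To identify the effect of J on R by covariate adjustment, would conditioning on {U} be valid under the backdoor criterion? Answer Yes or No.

No

Backdoor paths from J to R (paths whose first edge points into J):
  P1: J <- Z -> R
  P2: J <- Z -> B <- U -> C -> R
  P3: J <- Z -> B <- R
Condition 1 (no descendant of J in the set): FAILS — U is a descendant of J.
Condition 2 (every backdoor path blocked by {U}):
  P1: open — no interior node is in the conditioning set.
  P2: blocked at collider B (neither it nor any descendant is in the conditioning set).
  P3: blocked at collider B (neither it nor any descendant is in the conditioning set).
{U} does not satisfy the backdoor criterion.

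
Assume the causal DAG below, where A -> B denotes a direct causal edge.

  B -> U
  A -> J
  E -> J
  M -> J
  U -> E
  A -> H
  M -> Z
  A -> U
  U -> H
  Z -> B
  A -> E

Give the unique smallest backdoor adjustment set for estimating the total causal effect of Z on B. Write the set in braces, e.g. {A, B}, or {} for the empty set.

Variables eligible for adjustment (non-descendants of Z, excluding Z and B): {A, M}.
Backdoor paths from Z to B:
  P1: Z <- M -> J <- A -> U <- B
  P2: Z <- M -> J <- A -> E <- U <- B
  P3: Z <- M -> J <- A -> H <- U <- B
  P4: Z <- M -> J <- E <- A -> U <- B
  P5: Z <- M -> J <- E <- A -> H <- U <- B
  P6: Z <- M -> J <- E <- U <- B
Each backdoor path contains an unconditioned collider, so every path is already blocked with the empty conditioning set:
  P1: blocked at collider J (neither it nor any descendant is in the conditioning set).
  P2: blocked at collider J (neither it nor any descendant is in the conditioning set).
  P3: blocked at collider J (neither it nor any descendant is in the conditioning set).
  P4: blocked at collider J (neither it nor any descendant is in the conditioning set).
  P5: blocked at collider J (neither it nor any descendant is in the conditioning set).
  P6: blocked at collider J (neither it nor any descendant is in the conditioning set).
The empty set is therefore the unique smallest valid set.

{}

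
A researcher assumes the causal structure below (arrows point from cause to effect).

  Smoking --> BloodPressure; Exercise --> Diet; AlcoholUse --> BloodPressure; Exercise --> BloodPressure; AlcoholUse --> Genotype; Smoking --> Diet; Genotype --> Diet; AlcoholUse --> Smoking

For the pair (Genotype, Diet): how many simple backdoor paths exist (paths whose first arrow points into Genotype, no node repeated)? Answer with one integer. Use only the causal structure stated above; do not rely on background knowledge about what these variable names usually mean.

4

A backdoor path from Genotype to Diet is any simple undirected path whose first edge points into Genotype (i.e. leaves Genotype via a parent).
Parents of Genotype: {AlcoholUse}.
Enumerating:
  P1: Genotype <- AlcoholUse -> Smoking -> BloodPressure <- Exercise -> Diet
  P2: Genotype <- AlcoholUse -> Smoking -> Diet
  P3: Genotype <- AlcoholUse -> BloodPressure <- Smoking -> Diet
  P4: Genotype <- AlcoholUse -> BloodPressure <- Exercise -> Diet
That exhausts the simple backdoor paths. Count: 4.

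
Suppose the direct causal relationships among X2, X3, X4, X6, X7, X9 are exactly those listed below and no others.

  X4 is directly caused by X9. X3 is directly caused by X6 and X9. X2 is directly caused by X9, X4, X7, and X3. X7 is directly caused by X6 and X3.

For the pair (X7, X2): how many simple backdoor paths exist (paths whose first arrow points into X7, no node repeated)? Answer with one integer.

6

A backdoor path from X7 to X2 is any simple undirected path whose first edge points into X7 (i.e. leaves X7 via a parent).
Parents of X7: {X3, X6}.
Enumerating:
  P1: X7 <- X6 -> X3 <- X9 -> X4 -> X2
  P2: X7 <- X6 -> X3 <- X9 -> X2
  P3: X7 <- X6 -> X3 -> X2
  P4: X7 <- X3 <- X9 -> X4 -> X2
  P5: X7 <- X3 <- X9 -> X2
  P6: X7 <- X3 -> X2
That exhausts the simple backdoor paths. Count: 6.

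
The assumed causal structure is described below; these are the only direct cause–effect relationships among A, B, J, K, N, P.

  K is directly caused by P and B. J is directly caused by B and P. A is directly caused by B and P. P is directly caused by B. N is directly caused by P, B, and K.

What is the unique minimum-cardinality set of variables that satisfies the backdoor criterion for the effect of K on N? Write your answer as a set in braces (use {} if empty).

Variables eligible for adjustment (non-descendants of K, excluding K and N): {A, B, J, P}.
Backdoor paths from K to N:
  P1: K <- B -> P -> N
  P2: K <- B -> J <- P -> N
  P3: K <- B -> A <- P -> N
  P4: K <- B -> N
  P5: K <- P <- B -> N
  P6: K <- P -> J <- B -> N
  P7: K <- P -> A <- B -> N
  P8: K <- P -> N
The empty set is not sufficient: P1 (K <- B -> P -> N) has no collider blocking it and no conditioned non-collider, so it is open.
Try {B, P}:
  P1: blocked at fork node B ∈ conditioning set.
  P2: blocked at fork node B ∈ conditioning set.
  P3: blocked at fork node B ∈ conditioning set.
  P4: blocked at fork node B ∈ conditioning set.
  P5: blocked at chain node P ∈ conditioning set.
  P6: blocked at fork node P ∈ conditioning set.
  P7: blocked at fork node P ∈ conditioning set.
  P8: blocked at fork node P ∈ conditioning set.
{B, P} contains no descendant of K and blocks every backdoor path.
Every element of {B, P} is needed (dropping B leaves P4 open; dropping P leaves P8 open), so no proper subset is valid.
Among all size-2 subsets of the eligible variables, only {B, P} blocks every backdoor path, so it is the unique smallest valid adjustment set.

{B, P}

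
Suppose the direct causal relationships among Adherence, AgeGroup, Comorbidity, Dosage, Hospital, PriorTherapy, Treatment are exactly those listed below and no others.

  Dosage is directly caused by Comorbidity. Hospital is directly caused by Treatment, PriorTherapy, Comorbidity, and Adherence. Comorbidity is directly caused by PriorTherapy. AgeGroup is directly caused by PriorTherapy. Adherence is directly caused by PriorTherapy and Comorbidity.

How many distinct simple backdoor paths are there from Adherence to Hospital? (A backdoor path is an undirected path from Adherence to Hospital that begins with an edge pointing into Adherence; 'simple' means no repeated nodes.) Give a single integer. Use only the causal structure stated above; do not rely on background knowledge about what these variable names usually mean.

4

A backdoor path from Adherence to Hospital is any simple undirected path whose first edge points into Adherence (i.e. leaves Adherence via a parent).
Parents of Adherence: {Comorbidity, PriorTherapy}.
Enumerating:
  P1: Adherence <- PriorTherapy -> Comorbidity -> Hospital
  P2: Adherence <- PriorTherapy -> Hospital
  P3: Adherence <- Comorbidity <- PriorTherapy -> Hospital
  P4: Adherence <- Comorbidity -> Hospital
That exhausts the simple backdoor paths. Count: 4.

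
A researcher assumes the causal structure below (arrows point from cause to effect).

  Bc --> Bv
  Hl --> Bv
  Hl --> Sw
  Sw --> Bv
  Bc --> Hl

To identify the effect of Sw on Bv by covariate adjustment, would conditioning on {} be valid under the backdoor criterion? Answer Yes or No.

Backdoor paths from Sw to Bv (paths whose first edge points into Sw):
  P1: Sw <- Hl <- Bc -> Bv
  P2: Sw <- Hl -> Bv
Condition 1 (no descendant of Sw in the set): holds — descendants of Sw are {Bv}; none are in {}.
Condition 2 (every backdoor path blocked by {}):
  P1: open — no interior node is in the conditioning set.
  P2: open — no interior node is in the conditioning set.
{} does not satisfy the backdoor criterion.

No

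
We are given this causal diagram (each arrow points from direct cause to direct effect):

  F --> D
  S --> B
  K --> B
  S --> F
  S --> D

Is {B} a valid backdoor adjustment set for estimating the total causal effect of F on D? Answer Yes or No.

No

Backdoor paths from F to D (paths whose first edge points into F):
  P1: F <- S -> D
Condition 1 (no descendant of F in the set): holds — descendants of F are {D}; none are in {B}.
Condition 2 (every backdoor path blocked by {B}):
  P1: open — no interior node is in the conditioning set.
{B} does not satisfy the backdoor criterion.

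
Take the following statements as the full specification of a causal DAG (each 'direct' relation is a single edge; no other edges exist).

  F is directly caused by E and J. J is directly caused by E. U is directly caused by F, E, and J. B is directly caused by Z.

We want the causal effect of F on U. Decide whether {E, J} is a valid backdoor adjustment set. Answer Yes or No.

Backdoor paths from F to U (paths whose first edge points into F):
  P1: F <- E -> J -> U
  P2: F <- E -> U
  P3: F <- J <- E -> U
  P4: F <- J -> U
Condition 1 (no descendant of F in the set): holds — descendants of F are {U}; none are in {E, J}.
Condition 2 (every backdoor path blocked by {E, J}):
  P1: blocked at fork node E ∈ conditioning set.
  P2: blocked at fork node E ∈ conditioning set.
  P3: blocked at chain node J ∈ conditioning set.
  P4: blocked at fork node J ∈ conditioning set.
{E, J} satisfies the backdoor criterion.

Yes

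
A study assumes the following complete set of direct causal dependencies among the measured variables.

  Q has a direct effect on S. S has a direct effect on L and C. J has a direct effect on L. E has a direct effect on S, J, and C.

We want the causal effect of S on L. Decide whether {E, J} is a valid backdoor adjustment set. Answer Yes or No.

Yes

Backdoor paths from S to L (paths whose first edge points into S):
  P1: S <- E -> J -> L
Condition 1 (no descendant of S in the set): holds — descendants of S are {C, L}; none are in {E, J}.
Condition 2 (every backdoor path blocked by {E, J}):
  P1: blocked at fork node E ∈ conditioning set.
{E, J} satisfies the backdoor criterion.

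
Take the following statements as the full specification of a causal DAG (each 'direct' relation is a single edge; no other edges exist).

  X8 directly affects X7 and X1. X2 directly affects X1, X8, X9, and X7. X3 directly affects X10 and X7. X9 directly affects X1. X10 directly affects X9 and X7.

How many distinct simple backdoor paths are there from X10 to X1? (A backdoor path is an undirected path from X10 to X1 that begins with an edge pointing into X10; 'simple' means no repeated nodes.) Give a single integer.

A backdoor path from X10 to X1 is any simple undirected path whose first edge points into X10 (i.e. leaves X10 via a parent).
Parents of X10: {X3}.
Enumerating:
  P1: X10 <- X3 -> X7 <- X2 -> X9 -> X1
  P2: X10 <- X3 -> X7 <- X2 -> X8 -> X1
  P3: X10 <- X3 -> X7 <- X2 -> X1
  P4: X10 <- X3 -> X7 <- X8 <- X2 -> X9 -> X1
  P5: X10 <- X3 -> X7 <- X8 <- X2 -> X1
  P6: X10 <- X3 -> X7 <- X8 -> X1
That exhausts the simple backdoor paths. Count: 6.

6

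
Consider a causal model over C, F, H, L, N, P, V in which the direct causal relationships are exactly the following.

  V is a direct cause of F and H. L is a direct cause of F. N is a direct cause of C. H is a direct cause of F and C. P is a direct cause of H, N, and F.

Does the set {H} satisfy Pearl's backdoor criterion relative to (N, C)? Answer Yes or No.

Yes

Backdoor paths from N to C (paths whose first edge points into N):
  P1: N <- P -> H -> C
  P2: N <- P -> F <- V -> H -> C
  P3: N <- P -> F <- H -> C
Condition 1 (no descendant of N in the set): holds — descendants of N are {C}; none are in {H}.
Condition 2 (every backdoor path blocked by {H}):
  P1: blocked at chain node H ∈ conditioning set.
  P2: blocked at collider F (neither it nor any descendant is in the conditioning set).
  P3: blocked at collider F (neither it nor any descendant is in the conditioning set).
{H} satisfies the backdoor criterion.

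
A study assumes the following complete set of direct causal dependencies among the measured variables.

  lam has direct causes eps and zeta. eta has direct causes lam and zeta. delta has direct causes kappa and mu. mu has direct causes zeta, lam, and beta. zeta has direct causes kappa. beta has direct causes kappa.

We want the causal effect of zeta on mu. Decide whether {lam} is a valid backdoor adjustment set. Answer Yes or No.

No

Backdoor paths from zeta to mu (paths whose first edge points into zeta):
  P1: zeta <- kappa -> beta -> mu
  P2: zeta <- kappa -> delta <- mu
Condition 1 (no descendant of zeta in the set): FAILS — lam is a descendant of zeta.
Condition 2 (every backdoor path blocked by {lam}):
  P1: open — no interior node is in the conditioning set.
  P2: blocked at collider delta (neither it nor any descendant is in the conditioning set).
{lam} does not satisfy the backdoor criterion.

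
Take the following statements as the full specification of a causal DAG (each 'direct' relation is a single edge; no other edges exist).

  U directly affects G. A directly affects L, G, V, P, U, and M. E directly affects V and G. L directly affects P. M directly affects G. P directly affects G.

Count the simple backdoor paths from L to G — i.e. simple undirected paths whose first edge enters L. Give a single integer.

5

A backdoor path from L to G is any simple undirected path whose first edge points into L (i.e. leaves L via a parent).
Parents of L: {A}.
Enumerating:
  P1: L <- A -> M -> G
  P2: L <- A -> U -> G
  P3: L <- A -> V <- E -> G
  P4: L <- A -> P -> G
  P5: L <- A -> G
That exhausts the simple backdoor paths. Count: 5.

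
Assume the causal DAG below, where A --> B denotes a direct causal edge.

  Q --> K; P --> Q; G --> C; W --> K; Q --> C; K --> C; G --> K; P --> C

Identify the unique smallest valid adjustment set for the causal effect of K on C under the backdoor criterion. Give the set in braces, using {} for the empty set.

Variables eligible for adjustment (non-descendants of K, excluding K and C): {G, P, Q, W}.
Backdoor paths from K to C:
  P1: K <- G -> C
  P2: K <- Q <- P -> C
  P3: K <- Q -> C
The empty set is not sufficient: P1 (K <- G -> C) has no collider blocking it and no conditioned non-collider, so it is open.
Try {G, Q}:
  P1: blocked at fork node G ∈ conditioning set.
  P2: blocked at chain node Q ∈ conditioning set.
  P3: blocked at fork node Q ∈ conditioning set.
{G, Q} contains no descendant of K and blocks every backdoor path.
Every element of {G, Q} is needed (dropping G leaves P1 open; dropping Q leaves P2 open), so no proper subset is valid.
Among all size-2 subsets of the eligible variables, only {G, Q} blocks every backdoor path, so it is the unique smallest valid adjustment set.

{G, Q}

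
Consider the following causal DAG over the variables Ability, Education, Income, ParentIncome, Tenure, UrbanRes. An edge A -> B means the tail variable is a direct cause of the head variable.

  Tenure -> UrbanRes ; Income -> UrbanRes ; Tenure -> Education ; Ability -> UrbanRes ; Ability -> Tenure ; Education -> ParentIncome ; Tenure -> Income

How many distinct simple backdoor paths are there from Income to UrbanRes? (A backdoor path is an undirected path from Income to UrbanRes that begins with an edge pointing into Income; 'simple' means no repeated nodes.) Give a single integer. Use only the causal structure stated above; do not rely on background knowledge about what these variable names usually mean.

A backdoor path from Income to UrbanRes is any simple undirected path whose first edge points into Income (i.e. leaves Income via a parent).
Parents of Income: {Tenure}.
Enumerating:
  P1: Income <- Tenure <- Ability -> UrbanRes
  P2: Income <- Tenure -> UrbanRes
That exhausts the simple backdoor paths. Count: 2.

2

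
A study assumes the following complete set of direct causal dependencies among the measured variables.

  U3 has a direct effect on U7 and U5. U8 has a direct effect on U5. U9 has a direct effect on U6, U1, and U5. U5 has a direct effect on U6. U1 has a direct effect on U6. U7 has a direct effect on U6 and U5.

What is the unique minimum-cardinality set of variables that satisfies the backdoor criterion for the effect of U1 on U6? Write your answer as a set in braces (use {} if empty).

{U9}

Variables eligible for adjustment (non-descendants of U1, excluding U1 and U6): {U3, U5, U7, U8, U9}.
Backdoor paths from U1 to U6:
  P1: U1 <- U9 -> U5 <- U3 -> U7 -> U6
  P2: U1 <- U9 -> U5 <- U7 -> U6
  P3: U1 <- U9 -> U5 -> U6
  P4: U1 <- U9 -> U6
The empty set is not sufficient: P3 (U1 <- U9 -> U5 -> U6) has no collider blocking it and no conditioned non-collider, so it is open.
Try {U9}:
  P1: blocked at fork node U9 ∈ conditioning set.
  P2: blocked at fork node U9 ∈ conditioning set.
  P3: blocked at fork node U9 ∈ conditioning set.
  P4: blocked at fork node U9 ∈ conditioning set.
{U9} contains no descendant of U1 and blocks every backdoor path.
No other singleton works — e.g. {U3} leaves P3 open — so {U9} is the unique smallest valid adjustment set.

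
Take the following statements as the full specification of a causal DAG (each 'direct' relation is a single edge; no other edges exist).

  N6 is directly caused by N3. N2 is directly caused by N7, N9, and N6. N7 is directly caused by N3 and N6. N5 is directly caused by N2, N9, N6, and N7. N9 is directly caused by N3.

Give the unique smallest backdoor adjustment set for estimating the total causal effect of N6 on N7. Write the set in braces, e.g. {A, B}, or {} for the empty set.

Variables eligible for adjustment (non-descendants of N6, excluding N6 and N7): {N3, N9}.
Backdoor paths from N6 to N7:
  P1: N6 <- N3 -> N9 -> N2 <- N7
  P2: N6 <- N3 -> N9 -> N2 -> N5 <- N7
  P3: N6 <- N3 -> N9 -> N5 <- N7
  P4: N6 <- N3 -> N9 -> N5 <- N2 <- N7
  P5: N6 <- N3 -> N7
The empty set is not sufficient: P5 (N6 <- N3 -> N7) has no collider blocking it and no conditioned non-collider, so it is open.
Try {N3}:
  P1: blocked at fork node N3 ∈ conditioning set.
  P2: blocked at fork node N3 ∈ conditioning set.
  P3: blocked at fork node N3 ∈ conditioning set.
  P4: blocked at fork node N3 ∈ conditioning set.
  P5: blocked at fork node N3 ∈ conditioning set.
{N3} contains no descendant of N6 and blocks every backdoor path.
No other singleton works — e.g. {N9} leaves P5 open — so {N3} is the unique smallest valid adjustment set.

{N3}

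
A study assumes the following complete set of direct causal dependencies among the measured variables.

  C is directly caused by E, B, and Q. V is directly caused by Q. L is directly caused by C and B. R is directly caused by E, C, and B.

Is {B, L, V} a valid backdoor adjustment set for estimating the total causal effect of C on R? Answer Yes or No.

Backdoor paths from C to R (paths whose first edge points into C):
  P1: C <- B -> R
  P2: C <- E -> R
Condition 1 (no descendant of C in the set): FAILS — L is a descendant of C.
Condition 2 (every backdoor path blocked by {B, L, V}):
  P1: blocked at fork node B ∈ conditioning set.
  P2: open — no interior node is in the conditioning set.
{B, L, V} does not satisfy the backdoor criterion.

No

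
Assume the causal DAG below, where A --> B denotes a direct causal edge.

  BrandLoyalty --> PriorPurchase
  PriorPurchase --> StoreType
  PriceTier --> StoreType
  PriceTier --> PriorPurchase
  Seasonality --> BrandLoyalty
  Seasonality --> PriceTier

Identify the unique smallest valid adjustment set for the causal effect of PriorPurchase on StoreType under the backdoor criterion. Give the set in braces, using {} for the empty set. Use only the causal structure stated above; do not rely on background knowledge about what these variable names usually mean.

{PriceTier}

Variables eligible for adjustment (non-descendants of PriorPurchase, excluding PriorPurchase and StoreType): {BrandLoyalty, PriceTier, Seasonality}.
Backdoor paths from PriorPurchase to StoreType:
  P1: PriorPurchase <- PriceTier -> StoreType
  P2: PriorPurchase <- BrandLoyalty <- Seasonality -> PriceTier -> StoreType
The empty set is not sufficient: P1 (PriorPurchase <- PriceTier -> StoreType) has no collider blocking it and no conditioned non-collider, so it is open.
Try {PriceTier}:
  P1: blocked at fork node PriceTier ∈ conditioning set.
  P2: blocked at chain node PriceTier ∈ conditioning set.
{PriceTier} contains no descendant of PriorPurchase and blocks every backdoor path.
No other singleton works — e.g. {Seasonality} leaves P1 open — so {PriceTier} is the unique smallest valid adjustment set.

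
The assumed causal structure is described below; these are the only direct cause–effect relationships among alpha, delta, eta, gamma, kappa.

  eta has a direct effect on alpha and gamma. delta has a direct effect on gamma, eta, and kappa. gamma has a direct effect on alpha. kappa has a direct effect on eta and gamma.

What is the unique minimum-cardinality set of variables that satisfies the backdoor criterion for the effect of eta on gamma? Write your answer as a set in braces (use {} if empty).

Variables eligible for adjustment (non-descendants of eta, excluding eta and gamma): {delta, kappa}.
Backdoor paths from eta to gamma:
  P1: eta <- delta -> kappa -> gamma
  P2: eta <- delta -> gamma
  P3: eta <- kappa <- delta -> gamma
  P4: eta <- kappa -> gamma
The empty set is not sufficient: P1 (eta <- delta -> kappa -> gamma) has no collider blocking it and no conditioned non-collider, so it is open.
Try {delta, kappa}:
  P1: blocked at fork node delta ∈ conditioning set.
  P2: blocked at fork node delta ∈ conditioning set.
  P3: blocked at chain node kappa ∈ conditioning set.
  P4: blocked at fork node kappa ∈ conditioning set.
{delta, kappa} contains no descendant of eta and blocks every backdoor path.
Every element of {delta, kappa} is needed (dropping delta leaves P2 open; dropping kappa leaves P4 open), so no proper subset is valid.
Among all size-2 subsets of the eligible variables, only {delta, kappa} blocks every backdoor path, so it is the unique smallest valid adjustment set.

{delta, kappa}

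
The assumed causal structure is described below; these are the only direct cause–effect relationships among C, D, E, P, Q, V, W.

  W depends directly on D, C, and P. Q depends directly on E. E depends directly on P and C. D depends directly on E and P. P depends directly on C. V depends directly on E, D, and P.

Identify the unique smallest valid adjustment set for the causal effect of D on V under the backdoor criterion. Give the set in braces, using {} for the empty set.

{E, P}

Variables eligible for adjustment (non-descendants of D, excluding D and V): {C, E, P, Q}.
Backdoor paths from D to V:
  P1: D <- P <- C -> E -> V
  P2: D <- P -> E -> V
  P3: D <- P -> W <- C -> E -> V
  P4: D <- P -> V
  P5: D <- E <- C -> P -> V
  P6: D <- E <- C -> W <- P -> V
  P7: D <- E <- P -> V
  P8: D <- E -> V
The empty set is not sufficient: P1 (D <- P <- C -> E -> V) has no collider blocking it and no conditioned non-collider, so it is open.
Try {E, P}:
  P1: blocked at chain node P ∈ conditioning set.
  P2: blocked at fork node P ∈ conditioning set.
  P3: blocked at fork node P ∈ conditioning set.
  P4: blocked at fork node P ∈ conditioning set.
  P5: blocked at chain node E ∈ conditioning set.
  P6: blocked at chain node E ∈ conditioning set.
  P7: blocked at chain node E ∈ conditioning set.
  P8: blocked at fork node E ∈ conditioning set.
{E, P} contains no descendant of D and blocks every backdoor path.
Every element of {E, P} is needed (dropping E leaves P8 open; dropping P leaves P4 open), so no proper subset is valid.
Among all size-2 subsets of the eligible variables, only {E, P} blocks every backdoor path, so it is the unique smallest valid adjustment set.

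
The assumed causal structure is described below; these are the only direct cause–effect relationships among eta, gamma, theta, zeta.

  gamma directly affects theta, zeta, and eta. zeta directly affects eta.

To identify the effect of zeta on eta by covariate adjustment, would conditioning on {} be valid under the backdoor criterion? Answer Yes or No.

Backdoor paths from zeta to eta (paths whose first edge points into zeta):
  P1: zeta <- gamma -> eta
Condition 1 (no descendant of zeta in the set): holds — descendants of zeta are {eta}; none are in {}.
Condition 2 (every backdoor path blocked by {}):
  P1: open — no interior node is in the conditioning set.
{} does not satisfy the backdoor criterion.

No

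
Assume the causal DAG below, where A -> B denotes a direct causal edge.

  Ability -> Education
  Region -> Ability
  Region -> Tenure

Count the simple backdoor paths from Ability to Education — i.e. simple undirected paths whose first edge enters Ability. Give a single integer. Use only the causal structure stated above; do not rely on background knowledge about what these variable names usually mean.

A backdoor path from Ability to Education is any simple undirected path whose first edge points into Ability (i.e. leaves Ability via a parent).
Parents of Ability: {Region}.
No simple path from any parent of Ability reaches Education without revisiting Ability, so there are no backdoor paths.

0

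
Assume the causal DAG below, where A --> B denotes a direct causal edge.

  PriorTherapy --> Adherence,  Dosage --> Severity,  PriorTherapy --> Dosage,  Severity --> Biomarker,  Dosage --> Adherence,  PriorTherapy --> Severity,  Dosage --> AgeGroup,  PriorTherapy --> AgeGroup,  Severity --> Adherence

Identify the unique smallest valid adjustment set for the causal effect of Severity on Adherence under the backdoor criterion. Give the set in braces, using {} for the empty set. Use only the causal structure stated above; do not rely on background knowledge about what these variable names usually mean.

Variables eligible for adjustment (non-descendants of Severity, excluding Severity and Adherence): {AgeGroup, Dosage, PriorTherapy}.
Backdoor paths from Severity to Adherence:
  P1: Severity <- PriorTherapy -> Dosage -> Adherence
  P2: Severity <- PriorTherapy -> Adherence
  P3: Severity <- PriorTherapy -> AgeGroup <- Dosage -> Adherence
  P4: Severity <- Dosage <- PriorTherapy -> Adherence
  P5: Severity <- Dosage -> Adherence
  P6: Severity <- Dosage -> AgeGroup <- PriorTherapy -> Adherence
The empty set is not sufficient: P1 (Severity <- PriorTherapy -> Dosage -> Adherence) has no collider blocking it and no conditioned non-collider, so it is open.
Try {Dosage, PriorTherapy}:
  P1: blocked at fork node PriorTherapy ∈ conditioning set.
  P2: blocked at fork node PriorTherapy ∈ conditioning set.
  P3: blocked at fork node PriorTherapy ∈ conditioning set.
  P4: blocked at chain node Dosage ∈ conditioning set.
  P5: blocked at fork node Dosage ∈ conditioning set.
  P6: blocked at fork node Dosage ∈ conditioning set.
{Dosage, PriorTherapy} contains no descendant of Severity and blocks every backdoor path.
Every element of {Dosage, PriorTherapy} is needed (dropping Dosage leaves P5 open; dropping PriorTherapy leaves P2 open), so no proper subset is valid.
Among all size-2 subsets of the eligible variables, only {Dosage, PriorTherapy} blocks every backdoor path, so it is the unique smallest valid adjustment set.

{Dosage, PriorTherapy}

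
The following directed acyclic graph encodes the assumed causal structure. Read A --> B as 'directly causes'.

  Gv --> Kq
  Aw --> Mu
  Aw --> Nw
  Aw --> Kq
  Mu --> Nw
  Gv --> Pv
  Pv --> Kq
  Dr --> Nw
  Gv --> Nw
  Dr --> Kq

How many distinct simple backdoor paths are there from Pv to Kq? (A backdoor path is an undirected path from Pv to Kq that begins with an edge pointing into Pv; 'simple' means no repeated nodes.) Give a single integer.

A backdoor path from Pv to Kq is any simple undirected path whose first edge points into Pv (i.e. leaves Pv via a parent).
Parents of Pv: {Gv}.
Enumerating:
  P1: Pv <- Gv -> Nw <- Aw -> Kq
  P2: Pv <- Gv -> Nw <- Dr -> Kq
  P3: Pv <- Gv -> Nw <- Mu <- Aw -> Kq
  P4: Pv <- Gv -> Kq
That exhausts the simple backdoor paths. Count: 4.

4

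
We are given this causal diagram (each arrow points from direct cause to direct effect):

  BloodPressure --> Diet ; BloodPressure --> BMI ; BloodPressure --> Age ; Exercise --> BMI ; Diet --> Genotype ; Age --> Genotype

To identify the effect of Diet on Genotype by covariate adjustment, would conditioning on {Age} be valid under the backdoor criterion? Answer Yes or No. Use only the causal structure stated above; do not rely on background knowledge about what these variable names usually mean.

Backdoor paths from Diet to Genotype (paths whose first edge points into Diet):
  P1: Diet <- BloodPressure -> Age -> Genotype
Condition 1 (no descendant of Diet in the set): holds — descendants of Diet are {Genotype}; none are in {Age}.
Condition 2 (every backdoor path blocked by {Age}):
  P1: blocked at chain node Age ∈ conditioning set.
{Age} satisfies the backdoor criterion.

Yes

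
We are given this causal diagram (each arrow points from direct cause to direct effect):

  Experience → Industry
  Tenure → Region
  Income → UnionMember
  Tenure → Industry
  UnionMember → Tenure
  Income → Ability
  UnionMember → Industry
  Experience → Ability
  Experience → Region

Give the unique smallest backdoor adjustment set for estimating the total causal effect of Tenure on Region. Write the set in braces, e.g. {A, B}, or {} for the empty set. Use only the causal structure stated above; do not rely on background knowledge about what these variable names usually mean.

Variables eligible for adjustment (non-descendants of Tenure, excluding Tenure and Region): {Ability, Experience, Income, UnionMember}.
Backdoor paths from Tenure to Region:
  P1: Tenure <- UnionMember <- Income -> Ability <- Experience -> Region
  P2: Tenure <- UnionMember -> Industry <- Experience -> Region
Each backdoor path contains an unconditioned collider, so every path is already blocked with the empty conditioning set:
  P1: blocked at collider Ability (neither it nor any descendant is in the conditioning set).
  P2: blocked at collider Industry (neither it nor any descendant is in the conditioning set).
The empty set is therefore the unique smallest valid set.

{}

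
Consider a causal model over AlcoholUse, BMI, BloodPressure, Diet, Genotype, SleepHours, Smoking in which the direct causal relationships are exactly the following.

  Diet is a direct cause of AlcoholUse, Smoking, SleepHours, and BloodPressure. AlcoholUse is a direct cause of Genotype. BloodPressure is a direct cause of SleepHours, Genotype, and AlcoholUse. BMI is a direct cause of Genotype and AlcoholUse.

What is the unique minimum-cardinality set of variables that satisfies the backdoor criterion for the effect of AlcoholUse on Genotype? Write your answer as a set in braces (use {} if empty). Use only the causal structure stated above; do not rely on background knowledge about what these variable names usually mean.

{BMI, BloodPressure}

Variables eligible for adjustment (non-descendants of AlcoholUse, excluding AlcoholUse and Genotype): {BMI, BloodPressure, Diet, SleepHours, Smoking}.
Backdoor paths from AlcoholUse to Genotype:
  P1: AlcoholUse <- Diet -> BloodPressure -> Genotype
  P2: AlcoholUse <- Diet -> SleepHours <- BloodPressure -> Genotype
  P3: AlcoholUse <- BMI -> Genotype
  P4: AlcoholUse <- BloodPressure -> Genotype
The empty set is not sufficient: P1 (AlcoholUse <- Diet -> BloodPressure -> Genotype) has no collider blocking it and no conditioned non-collider, so it is open.
Try {BMI, BloodPressure}:
  P1: blocked at chain node BloodPressure ∈ conditioning set.
  P2: blocked at collider SleepHours (neither it nor any descendant is in the conditioning set).
  P3: blocked at fork node BMI ∈ conditioning set.
  P4: blocked at fork node BloodPressure ∈ conditioning set.
{BMI, BloodPressure} contains no descendant of AlcoholUse and blocks every backdoor path.
Every element of {BMI, BloodPressure} is needed (dropping BMI leaves P3 open; dropping BloodPressure leaves P1 open), so no proper subset is valid.
Among all size-2 subsets of the eligible variables, only {BMI, BloodPressure} blocks every backdoor path, so it is the unique smallest valid adjustment set.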